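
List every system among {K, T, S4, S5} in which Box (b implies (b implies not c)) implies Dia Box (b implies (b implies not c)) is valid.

T, S4, S5

T-tableau for the negation not (Box (b implies (b implies not c)) implies Dia Box (b implies (b implies not c))):
1. not (Box (b implies (b implies not c)) implies Dia Box (b implies (b implies not c))), u
2. Box (b implies (b implies not c)), u
3. not Dia Box (b implies (b implies not c)), u
4. b implies (b implies not c), u
5. not Box (b implies (b implies not c)), u
6. b implies not c, u
7. not c, u
8. not (b implies (b implies not c)), v
9. b, v
10. not (b implies not c), v
11. c, v
12. b implies (b implies not c), v
13. not Box (b implies (b implies not c)), v
14. b implies not c, v
15. not c, v
Accessibility: uRu, uRv, vRv
Branch closes: c and not c both at v.
Every branch closes (one shown): valid in T, hence also in S4, S5 (every theorem of T is a theorem of S4 and S5).
K-tableau for the negation not (Box (b implies (b implies not c)) implies Dia Box (b implies (b implies not c))):
1. not (Box (b implies (b implies not c)) implies Dia Box (b implies (b implies not c))), u
2. Box (b implies (b implies not c)), u
3. not Dia Box (b implies (b implies not c)), u
Complete open branch: countermodel on a K-frame, so not valid in K.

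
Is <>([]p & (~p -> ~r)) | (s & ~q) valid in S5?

Not valid

Tableau for the negation ~(<>([]p & (~p -> ~r)) | (s & ~q)):
1. ~(<>([]p & (~p -> ~r)) | (s & ~q)), u
2. ~<>([]p & (~p -> ~r)), u
3. ~(s & ~q), u
4. ~([]p & (~p -> ~r)), u
5. q, u
6. ~(~p -> ~r), u
7. ~p, u
8. r, u
Accessibility: uRu
The negation has an open branch (countermodel exists).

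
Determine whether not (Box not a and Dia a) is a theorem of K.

Yes, valid

Tableau for the negation Box not a and Dia a:
1. Box not a and Dia a, u
2. Box not a, u   [and-rule on 1]
3. Dia a, u   [and-rule on 1]
4. a, v   [Dia-rule on 3: fresh world v, uRv]
5. not a, v   [Box-rule on 2 via uRv]
Accessibility: uRv
Branch closes: a and not a both at v.
Every branch of the negation's tableau closes; the branch above is one of them.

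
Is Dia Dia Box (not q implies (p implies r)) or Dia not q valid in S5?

Yes, valid

Tableau for the negation not (Dia Dia Box (not q implies (p implies r)) or Dia not q):
1. not (Dia Dia Box (not q implies (p implies r)) or Dia not q), 0
2. not Dia Dia Box (not q implies (p implies r)), 0
3. not Dia not q, 0
4. not Dia Box (not q implies (p implies r)), 0
5. q, 0
6. not Box (not q implies (p implies r)), 0
7. not (not q implies (p implies r)), 1
8. not q, 1
9. not (p implies r), 1
10. p, 1
11. not r, 1
12. not Dia Box (not q implies (p implies r)), 1
13. q, 1
Accessibility: 0R0, 0R1, 1R0, 1R1
Branch closes: q and not q both at 1.
All branches of the negation close; one closing branch shown above.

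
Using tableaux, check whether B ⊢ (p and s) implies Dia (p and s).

Yes, valid

Tableau for the negation not ((p and s) implies Dia (p and s)):
1. not ((p and s) implies Dia (p and s)), u
2. p and s, u
3. not Dia (p and s), u
4. p, u
5. s, u
6. not (p and s), u
7. not s, u
Accessibility: uRu
Branch closes: s and not s both at u.
Every branch of the negation's tableau closes; the branch above is one of them.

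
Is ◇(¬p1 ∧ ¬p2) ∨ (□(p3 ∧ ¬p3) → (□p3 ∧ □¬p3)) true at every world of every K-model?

Yes, valid

Tableau for the negation ¬(◇(¬p1 ∧ ¬p2) ∨ (□(p3 ∧ ¬p3) → (□p3 ∧ □¬p3))):
1. ¬(◇(¬p1 ∧ ¬p2) ∨ (□(p3 ∧ ¬p3) → (□p3 ∧ □¬p3))), 0
2. ¬◇(¬p1 ∧ ¬p2), 0
3. ¬(□(p3 ∧ ¬p3) → (□p3 ∧ □¬p3)), 0
4. □(p3 ∧ ¬p3), 0
5. ¬(□p3 ∧ □¬p3), 0
6. ¬□¬p3, 0
7. p3, 1
8. ¬(¬p1 ∧ ¬p2), 1
9. p3 ∧ ¬p3, 1
10. ¬p3, 1
Accessibility: 0R1
Branch closes: p3 and ¬p3 both at 1.
All branches of the negation close; one closing branch shown above.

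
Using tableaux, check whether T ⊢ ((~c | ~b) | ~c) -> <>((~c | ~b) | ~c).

Valid in T

Tableau for the negation ~(((~c | ~b) | ~c) -> <>((~c | ~b) | ~c)):
1. ~(((~c | ~b) | ~c) -> <>((~c | ~b) | ~c)), u
2. (~c | ~b) | ~c, u
3. ~<>((~c | ~b) | ~c), u
4. ~((~c | ~b) | ~c), u
5. ~(~c | ~b), u
6. c, u
7. b, u
8. ~c | ~b, u
9. ~b, u
Accessibility: uRu
Branch closes: b and ~b both at u.
Every branch of the negation's tableau closes; the branch above is one of them.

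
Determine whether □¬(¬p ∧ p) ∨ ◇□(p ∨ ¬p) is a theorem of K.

Yes, valid

Tableau for the negation ¬(□¬(¬p ∧ p) ∨ ◇□(p ∨ ¬p)):
1. ¬(□¬(¬p ∧ p) ∨ ◇□(p ∨ ¬p)), 0
2. ¬□¬(¬p ∧ p), 0
3. ¬◇□(p ∨ ¬p), 0
4. ¬p ∧ p, 1
5. ¬p, 1
6. p, 1
Accessibility: 0R1
Branch closes: p and ¬p both at 1.
All branches of the negation close; one closing branch shown above.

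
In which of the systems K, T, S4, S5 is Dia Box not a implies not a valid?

S4-tableau for the negation not (Dia Box not a implies not a):
1. not (Dia Box not a implies not a), u
2. Dia Box not a, u
3. a, u
4. Box not a, v
5. not a, v
Accessibility: uRu, uRv, vRv
Complete open branch: countermodel on an S4-frame, so not valid in S4, nor in K, T (the same frame is also a K-frame and a T-frame).
S5-tableau for the negation not (Dia Box not a implies not a):
1. not (Dia Box not a implies not a), u
2. Dia Box not a, u
3. a, u
4. Box not a, v
5. not a, u
Accessibility: uRu, uRv, vRu, vRv
Branch closes: a and not a both at u.
Every branch closes (one shown): valid in S5.

S5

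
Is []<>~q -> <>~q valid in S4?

Yes, valid

Tableau for the negation ~([]<>~q -> <>~q):
1. ~([]<>~q -> <>~q), u
2. []<>~q, u
3. ~<>~q, u
4. <>~q, u
5. q, u
6. ~q, v
7. <>~q, v
8. q, v
Accessibility: uRu, uRv, vRv
Branch closes: q and ~q both at v.
All branches of the negation close; one closing branch shown above.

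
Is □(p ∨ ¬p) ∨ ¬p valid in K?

Valid

Tableau for the negation ¬(□(p ∨ ¬p) ∨ ¬p):
1. ¬(□(p ∨ ¬p) ∨ ¬p), 0
2. ¬□(p ∨ ¬p), 0   [¬∨-rule on 1]
3. p, 0   [¬∨-rule on 1]
4. ¬(p ∨ ¬p), 1   [¬□-rule on 2: fresh world 1, 0R1]
5. ¬p, 1   [¬∨-rule on 4]
6. p, 1   [¬∨-rule on 4]
Accessibility: 0R1
Branch closes: p and ¬p both at 1.
Every branch of the negation's tableau closes; the branch above is one of them.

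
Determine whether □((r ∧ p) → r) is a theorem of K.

Tableau for the negation ¬□((r ∧ p) → r):
1. ¬□((r ∧ p) → r), w0
2. ¬((r ∧ p) → r), w1
3. r ∧ p, w1
4. ¬r, w1
5. r, w1
6. p, w1
Accessibility: w0Rw1
Branch closes: r and ¬r both at w1.
All branches of the negation close; one closing branch shown above.

Yes, valid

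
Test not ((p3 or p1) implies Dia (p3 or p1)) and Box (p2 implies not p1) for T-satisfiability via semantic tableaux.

1. not ((p3 or p1) implies Dia (p3 or p1)) and Box (p2 implies not p1), 0
2. not ((p3 or p1) implies Dia (p3 or p1)), 0   [and-rule on 1]
3. Box (p2 implies not p1), 0   [and-rule on 1]
4. p3 or p1, 0   [neg-implies-rule on 2]
5. not Dia (p3 or p1), 0   [neg-implies-rule on 2]
6. p2 implies not p1, 0   [Box-rule on 3 via 0R0]
7. not (p3 or p1), 0   [neg-Dia-rule on 5 via 0R0]
8. not p3, 0   [neg-or-rule on 7]
9. not p1, 0   [neg-or-rule on 7]
10. p1, 0   [or-rule on 4 (branches; this branch)]
Accessibility: 0R0
Branch closes: p1 and not p1 both at 0.
Every branch closes; the branch above is one of them.

Unsatisfiable (every branch closes)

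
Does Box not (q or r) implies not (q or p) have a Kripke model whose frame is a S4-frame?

1. Box not (q or r) implies not (q or p), u
2. not (q or p), u
3. not q, u
4. not p, u
Accessibility: uRu

Yes, satisfiable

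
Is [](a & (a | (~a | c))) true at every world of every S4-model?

Tableau for the negation ~[](a & (a | (~a | c))):
1. ~[](a & (a | (~a | c))), w0
2. ~(a & (a | (~a | c))), w1   [~[]-rule on 1: fresh world w1, w0Rw1]
3. ~a, w1   [~&-rule on 2 (branches; this branch)]
Accessibility: w0Rw0, w0Rw1, w1Rw1
The negation has an open branch (countermodel exists).

Invalid (countermodel exists)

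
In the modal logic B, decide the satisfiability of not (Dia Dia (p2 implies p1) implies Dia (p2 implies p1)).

1. not (Dia Dia (p2 implies p1) implies Dia (p2 implies p1)), w0
2. Dia Dia (p2 implies p1), w0   [neg-implies-rule on 1]
3. not Dia (p2 implies p1), w0   [neg-implies-rule on 1]
4. not (p2 implies p1), w0   [neg-Dia-rule on 3 via w0Rw0]
5. p2, w0   [neg-implies-rule on 4]
6. not p1, w0   [neg-implies-rule on 4]
7. Dia (p2 implies p1), w1   [Dia-rule on 2: fresh world w1, w0Rw1]
8. not (p2 implies p1), w1   [neg-Dia-rule on 3 via w0Rw1]
9. p2, w1   [neg-implies-rule on 8]
10. not p1, w1   [neg-implies-rule on 8]
11. p2 implies p1, w2   [Dia-rule on 7: fresh world w2, w1Rw2]
12. p1, w2   [implies-rule on 11 (branches; this branch)]
Accessibility: w0Rw0, w0Rw1, w1Rw0, w1Rw1, w1Rw2, w2Rw1, w2Rw2

Satisfiable (open branch found)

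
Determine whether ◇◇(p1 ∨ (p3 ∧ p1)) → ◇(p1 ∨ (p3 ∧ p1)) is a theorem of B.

Tableau for the negation ¬(◇◇(p1 ∨ (p3 ∧ p1)) → ◇(p1 ∨ (p3 ∧ p1))):
1. ¬(◇◇(p1 ∨ (p3 ∧ p1)) → ◇(p1 ∨ (p3 ∧ p1))), u
2. ◇◇(p1 ∨ (p3 ∧ p1)), u
3. ¬◇(p1 ∨ (p3 ∧ p1)), u
4. ¬(p1 ∨ (p3 ∧ p1)), u
5. ¬p1, u
6. ¬(p3 ∧ p1), u
7. ◇(p1 ∨ (p3 ∧ p1)), v
8. ¬(p1 ∨ (p3 ∧ p1)), v
9. ¬p1, v
10. ¬(p3 ∧ p1), v
11. p1 ∨ (p3 ∧ p1), w
12. p3 ∧ p1, w
13. p3, w
14. p1, w
Accessibility: uRu, uRv, vRu, vRv, vRw, wRv, wRw
The negation has an open branch (countermodel exists).

No, not valid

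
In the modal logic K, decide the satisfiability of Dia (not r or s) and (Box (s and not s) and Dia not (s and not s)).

Unsatisfiable (every branch closes)

1. Dia (not r or s) and (Box (s and not s) and Dia not (s and not s)), 0
2. Dia (not r or s), 0
3. Box (s and not s) and Dia not (s and not s), 0
4. Box (s and not s), 0
5. Dia not (s and not s), 0
6. not r or s, 1
7. s and not s, 1
8. s, 1
9. not s, 1
Accessibility: 0R1
Branch closes: s and not s both at 1.
All branches of the tableau close; one closing branch shown above.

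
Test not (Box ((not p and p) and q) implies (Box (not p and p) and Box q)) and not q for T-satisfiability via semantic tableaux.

Unsatisfiable

1. not (Box ((not p and p) and q) implies (Box (not p and p) and Box q)) and not q, u
2. not (Box ((not p and p) and q) implies (Box (not p and p) and Box q)), u
3. not q, u
4. Box ((not p and p) and q), u
5. not (Box (not p and p) and Box q), u
6. (not p and p) and q, u
7. not p and p, u
8. q, u
Accessibility: uRu
Branch closes: q and not q both at u.
(One branch shown.) All branches close.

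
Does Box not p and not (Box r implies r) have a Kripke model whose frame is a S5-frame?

Unsatisfiable (every branch closes)

1. Box not p and not (Box r implies r), u
2. Box not p, u   [and-rule on 1]
3. not (Box r implies r), u   [and-rule on 1]
4. Box r, u   [neg-implies-rule on 3]
5. not r, u   [neg-implies-rule on 3]
6. not p, u   [Box-rule on 2 via uRu]
7. r, u   [Box-rule on 4 via uRu]
Accessibility: uRu
Branch closes: r and not r both at u.
(One branch shown.) All branches close.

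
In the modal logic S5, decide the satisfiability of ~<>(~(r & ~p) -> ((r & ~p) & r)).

Satisfiable

1. ~<>(~(r & ~p) -> ((r & ~p) & r)), w0
2. ~(~(r & ~p) -> ((r & ~p) & r)), w0
3. ~(r & ~p), w0
4. ~((r & ~p) & r), w0
5. p, w0
6. ~r, w0
Accessibility: w0Rw0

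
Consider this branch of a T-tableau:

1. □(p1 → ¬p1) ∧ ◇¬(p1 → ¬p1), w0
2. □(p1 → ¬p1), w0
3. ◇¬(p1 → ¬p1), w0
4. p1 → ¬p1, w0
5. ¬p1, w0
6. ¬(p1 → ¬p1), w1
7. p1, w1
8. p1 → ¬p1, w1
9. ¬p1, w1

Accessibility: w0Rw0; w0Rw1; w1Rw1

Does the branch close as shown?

Both p1 and ¬p1 appear at w1.

Closed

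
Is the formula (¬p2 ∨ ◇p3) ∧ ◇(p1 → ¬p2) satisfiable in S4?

1. (¬p2 ∨ ◇p3) ∧ ◇(p1 → ¬p2), u
2. ¬p2 ∨ ◇p3, u   [∧-rule on 1]
3. ◇(p1 → ¬p2), u   [∧-rule on 1]
4. ◇p3, u   [∨-rule on 2 (branches; this branch)]
5. p1 → ¬p2, v   [◇-rule on 3: fresh world v, uRv]
6. ¬p2, v   [→-rule on 5 (branches; this branch)]
7. p3, w   [◇-rule on 4: fresh world w, uRw]
Accessibility: uRu, uRv, uRw, vRv, wRw

Yes, satisfiable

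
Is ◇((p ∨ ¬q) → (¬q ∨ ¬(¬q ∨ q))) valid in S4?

Tableau for the negation ¬◇((p ∨ ¬q) → (¬q ∨ ¬(¬q ∨ q))):
1. ¬◇((p ∨ ¬q) → (¬q ∨ ¬(¬q ∨ q))), u
2. ¬((p ∨ ¬q) → (¬q ∨ ¬(¬q ∨ q))), u
3. p ∨ ¬q, u
4. ¬(¬q ∨ ¬(¬q ∨ q)), u
5. q, u
6. ¬q ∨ q, u
7. p, u
Accessibility: uRu
The negation has an open branch (countermodel exists).

No, not valid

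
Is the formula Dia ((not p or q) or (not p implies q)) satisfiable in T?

Yes, satisfiable

1. Dia ((not p or q) or (not p implies q)), 0
2. (not p or q) or (not p implies q), 1
3. not p implies q, 1
4. q, 1
Accessibility: 0R0, 0R1, 1R1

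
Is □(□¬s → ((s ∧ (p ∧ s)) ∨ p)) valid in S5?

Not valid

Tableau for the negation ¬□(□¬s → ((s ∧ (p ∧ s)) ∨ p)):
1. ¬□(□¬s → ((s ∧ (p ∧ s)) ∨ p)), u
2. ¬(□¬s → ((s ∧ (p ∧ s)) ∨ p)), v
3. □¬s, v
4. ¬((s ∧ (p ∧ s)) ∨ p), v
5. ¬(s ∧ (p ∧ s)), v
6. ¬p, v
7. ¬s, u
8. ¬s, v
9. ¬(p ∧ s), v
Accessibility: uRu, uRv, vRu, vRv
The negation has an open branch (countermodel exists).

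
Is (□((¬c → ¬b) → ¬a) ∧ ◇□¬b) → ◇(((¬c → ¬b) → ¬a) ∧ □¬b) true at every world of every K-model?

Yes, valid

Tableau for the negation ¬((□((¬c → ¬b) → ¬a) ∧ ◇□¬b) → ◇(((¬c → ¬b) → ¬a) ∧ □¬b)):
1. ¬((□((¬c → ¬b) → ¬a) ∧ ◇□¬b) → ◇(((¬c → ¬b) → ¬a) ∧ □¬b)), 0
2. □((¬c → ¬b) → ¬a) ∧ ◇□¬b, 0   [¬→-rule on 1]
3. ¬◇(((¬c → ¬b) → ¬a) ∧ □¬b), 0   [¬→-rule on 1]
4. □((¬c → ¬b) → ¬a), 0   [∧-rule on 2]
5. ◇□¬b, 0   [∧-rule on 2]
6. □¬b, 1   [◇-rule on 5: fresh world 1, 0R1]
7. ¬(((¬c → ¬b) → ¬a) ∧ □¬b), 1   [¬◇-rule on 3 via 0R1]
8. (¬c → ¬b) → ¬a, 1   [□-rule on 4 via 0R1]
9. ¬□¬b, 1   [¬∧-rule on 7 (branches; this branch)]
10. ¬(¬c → ¬b), 1   [→-rule on 8 (branches; this branch)]
11. ¬c, 1   [¬→-rule on 10]
12. b, 1   [¬→-rule on 10]
13. b, 2   [¬□-rule on 9: fresh world 2, 1R2]
14. ¬b, 2   [□-rule on 6 via 1R2]
Accessibility: 0R1, 1R2
Branch closes: b and ¬b both at 2.
Every branch of the negation's tableau closes; the branch above is one of them.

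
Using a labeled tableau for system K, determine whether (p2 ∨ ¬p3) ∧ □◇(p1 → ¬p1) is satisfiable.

1. (p2 ∨ ¬p3) ∧ □◇(p1 → ¬p1), w0
2. p2 ∨ ¬p3, w0
3. □◇(p1 → ¬p1), w0
4. ¬p3, w0

Satisfiable (open branch found)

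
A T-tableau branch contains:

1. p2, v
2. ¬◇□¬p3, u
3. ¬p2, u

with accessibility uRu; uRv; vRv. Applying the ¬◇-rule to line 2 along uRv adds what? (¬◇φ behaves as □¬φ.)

¬□¬p3, v

¬◇φ behaves as □¬φ: propagate the negated body to each accessible world.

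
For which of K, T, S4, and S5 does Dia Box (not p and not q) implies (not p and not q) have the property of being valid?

S4-tableau for the negation not (Dia Box (not p and not q) implies (not p and not q)):
1. not (Dia Box (not p and not q) implies (not p and not q)), u
2. Dia Box (not p and not q), u
3. not (not p and not q), u
4. q, u
5. Box (not p and not q), v
6. not p and not q, v
7. not p, v
8. not q, v
Accessibility: uRu, uRv, vRv
Complete open branch: countermodel on an S4-frame, so not valid in S4, nor in K, T (the same frame is also a K-frame and a T-frame).
S5-tableau for the negation not (Dia Box (not p and not q) implies (not p and not q)):
1. not (Dia Box (not p and not q) implies (not p and not q)), u
2. Dia Box (not p and not q), u
3. not (not p and not q), u
4. q, u
5. Box (not p and not q), v
6. not p and not q, u
7. not p, u
8. not q, u
Accessibility: uRu, uRv, vRu, vRv
Branch closes: q and not q both at u.
Every branch closes (one shown): valid in S5.

S5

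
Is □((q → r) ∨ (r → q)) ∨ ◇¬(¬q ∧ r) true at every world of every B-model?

Tableau for the negation ¬(□((q → r) ∨ (r → q)) ∨ ◇¬(¬q ∧ r)):
1. ¬(□((q → r) ∨ (r → q)) ∨ ◇¬(¬q ∧ r)), 0
2. ¬□((q → r) ∨ (r → q)), 0
3. ¬◇¬(¬q ∧ r), 0
4. ¬q ∧ r, 0
5. ¬q, 0
6. r, 0
7. ¬((q → r) ∨ (r → q)), 1
8. ¬(q → r), 1
9. ¬(r → q), 1
10. q, 1
11. ¬r, 1
12. r, 1
13. ¬q, 1
Accessibility: 0R0, 0R1, 1R0, 1R1
Branch closes: r and ¬r both at 1.
All branches of the negation close; one closing branch shown above.

Valid in B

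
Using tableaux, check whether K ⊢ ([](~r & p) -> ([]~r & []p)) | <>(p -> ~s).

Valid

Tableau for the negation ~(([](~r & p) -> ([]~r & []p)) | <>(p -> ~s)):
1. ~(([](~r & p) -> ([]~r & []p)) | <>(p -> ~s)), 0
2. ~([](~r & p) -> ([]~r & []p)), 0
3. ~<>(p -> ~s), 0
4. [](~r & p), 0
5. ~([]~r & []p), 0
6. ~[]~r, 0
7. r, 1
8. ~(p -> ~s), 1
9. p, 1
10. s, 1
11. ~r & p, 1
12. ~r, 1
Accessibility: 0R1
Branch closes: r and ~r both at 1.
All branches of the negation close; one closing branch shown above.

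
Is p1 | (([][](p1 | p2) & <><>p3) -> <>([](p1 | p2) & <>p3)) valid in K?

Tableau for the negation ~(p1 | (([][](p1 | p2) & <><>p3) -> <>([](p1 | p2) & <>p3))):
1. ~(p1 | (([][](p1 | p2) & <><>p3) -> <>([](p1 | p2) & <>p3))), u
2. ~p1, u
3. ~(([][](p1 | p2) & <><>p3) -> <>([](p1 | p2) & <>p3)), u
4. [][](p1 | p2) & <><>p3, u
5. ~<>([](p1 | p2) & <>p3), u
6. [][](p1 | p2), u
7. <><>p3, u
8. <>p3, v
9. ~([](p1 | p2) & <>p3), v
10. [](p1 | p2), v
11. ~[](p1 | p2), v
12. p3, w
13. p1 | p2, w
14. p2, w
15. ~(p1 | p2), x
16. ~p1, x
17. ~p2, x
18. p1 | p2, x
19. p2, x
Accessibility: uRv, vRw, vRx
Branch closes: p2 and ~p2 both at x.
Every branch of the negation's tableau closes; the branch above is one of them.

Yes, valid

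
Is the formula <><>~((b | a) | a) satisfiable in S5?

Yes, satisfiable

1. <><>~((b | a) | a), 0
2. <>~((b | a) | a), 1   [<>-rule on 1: fresh world 1, 0R1]
3. ~((b | a) | a), 2   [<>-rule on 2: fresh world 2, 1R2]
4. ~(b | a), 2   [~|-rule on 3]
5. ~a, 2   [~|-rule on 3]
6. ~b, 2   [~|-rule on 4]
Accessibility: 0R0, 0R1, 0R2, 1R0, 1R1, 1R2, 2R0, 2R1, 2R2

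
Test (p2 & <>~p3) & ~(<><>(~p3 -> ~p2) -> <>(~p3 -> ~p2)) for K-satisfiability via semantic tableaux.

1. (p2 & <>~p3) & ~(<><>(~p3 -> ~p2) -> <>(~p3 -> ~p2)), 0
2. p2 & <>~p3, 0   [&-rule on 1]
3. ~(<><>(~p3 -> ~p2) -> <>(~p3 -> ~p2)), 0   [&-rule on 1]
4. p2, 0   [&-rule on 2]
5. <>~p3, 0   [&-rule on 2]
6. <><>(~p3 -> ~p2), 0   [~->-rule on 3]
7. ~<>(~p3 -> ~p2), 0   [~->-rule on 3]
8. ~p3, 1   [<>-rule on 5: fresh world 1, 0R1]
9. ~(~p3 -> ~p2), 1   [~<>-rule on 7 via 0R1]
10. p2, 1   [~->-rule on 9]
11. <>(~p3 -> ~p2), 2   [<>-rule on 6: fresh world 2, 0R2]
12. ~(~p3 -> ~p2), 2   [~<>-rule on 7 via 0R2]
13. ~p3, 2   [~->-rule on 12]
14. p2, 2   [~->-rule on 12]
15. ~p3 -> ~p2, 3   [<>-rule on 11: fresh world 3, 2R3]
16. ~p2, 3   [->-rule on 15 (branches; this branch)]
Accessibility: 0R1, 0R2, 2R3

Yes, satisfiable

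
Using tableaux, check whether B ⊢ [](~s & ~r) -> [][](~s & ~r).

Tableau for the negation ~([](~s & ~r) -> [][](~s & ~r)):
1. ~([](~s & ~r) -> [][](~s & ~r)), u
2. [](~s & ~r), u   [~->-rule on 1]
3. ~[][](~s & ~r), u   [~->-rule on 1]
4. ~s & ~r, u   [[]-rule on 2 via uRu]
5. ~s, u   [&-rule on 4]
6. ~r, u   [&-rule on 4]
7. ~[](~s & ~r), v   [~[]-rule on 3: fresh world v, uRv]
8. ~s & ~r, v   [[]-rule on 2 via uRv]
9. ~s, v   [&-rule on 8]
10. ~r, v   [&-rule on 8]
11. ~(~s & ~r), w   [~[]-rule on 7: fresh world w, vRw]
12. r, w   [~&-rule on 11 (branches; this branch)]
Accessibility: uRu, uRv, vRu, vRv, vRw, wRv, wRw
The negation has an open branch (countermodel exists).

No, not valid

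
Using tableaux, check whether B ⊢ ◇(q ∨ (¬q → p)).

Tableau for the negation ¬◇(q ∨ (¬q → p)):
1. ¬◇(q ∨ (¬q → p)), u
2. ¬(q ∨ (¬q → p)), u
3. ¬q, u
4. ¬(¬q → p), u
5. ¬p, u
Accessibility: uRu
The negation has an open branch (countermodel exists).

Invalid (countermodel exists)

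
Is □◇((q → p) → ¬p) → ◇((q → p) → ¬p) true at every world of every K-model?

Tableau for the negation ¬(□◇((q → p) → ¬p) → ◇((q → p) → ¬p)):
1. ¬(□◇((q → p) → ¬p) → ◇((q → p) → ¬p)), 0
2. □◇((q → p) → ¬p), 0
3. ¬◇((q → p) → ¬p), 0
The negation has an open branch (countermodel exists).

No, not valid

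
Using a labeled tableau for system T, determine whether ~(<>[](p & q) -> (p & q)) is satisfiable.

Satisfiable

1. ~(<>[](p & q) -> (p & q)), w0
2. <>[](p & q), w0
3. ~(p & q), w0
4. ~q, w0
5. [](p & q), w1
6. p & q, w1
7. p, w1
8. q, w1
Accessibility: w0Rw0, w0Rw1, w1Rw1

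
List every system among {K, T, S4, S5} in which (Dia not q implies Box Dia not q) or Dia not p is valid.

S5-tableau for the negation not ((Dia not q implies Box Dia not q) or Dia not p):
1. not ((Dia not q implies Box Dia not q) or Dia not p), w0
2. not (Dia not q implies Box Dia not q), w0
3. not Dia not p, w0
4. Dia not q, w0
5. not Box Dia not q, w0
6. p, w0
7. not q, w1
8. p, w1
9. not Dia not q, w2
10. p, w2
11. q, w0
12. q, w1
Accessibility: w0Rw0, w0Rw1, w0Rw2, w1Rw0, w1Rw1, w1Rw2, w2Rw0, w2Rw1, w2Rw2
Branch closes: q and not q both at w1.
Every branch closes (one shown): valid in S5.
S4-tableau for the negation not ((Dia not q implies Box Dia not q) or Dia not p):
1. not ((Dia not q implies Box Dia not q) or Dia not p), w0
2. not (Dia not q implies Box Dia not q), w0
3. not Dia not p, w0
4. Dia not q, w0
5. not Box Dia not q, w0
6. p, w0
7. not q, w1
8. p, w1
9. not Dia not q, w2
10. p, w2
11. q, w2
Accessibility: w0Rw0, w0Rw1, w0Rw2, w1Rw1, w2Rw2
Complete open branch: countermodel on an S4-frame, so not valid in S4, nor in K, T (the same frame is also a K-frame and a T-frame).

S5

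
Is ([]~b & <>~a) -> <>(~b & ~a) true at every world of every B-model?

Tableau for the negation ~(([]~b & <>~a) -> <>(~b & ~a)):
1. ~(([]~b & <>~a) -> <>(~b & ~a)), u
2. []~b & <>~a, u
3. ~<>(~b & ~a), u
4. []~b, u
5. <>~a, u
6. ~(~b & ~a), u
7. ~b, u
8. a, u
9. ~a, v
10. ~(~b & ~a), v
11. ~b, v
12. a, v
Accessibility: uRu, uRv, vRu, vRv
Branch closes: a and ~a both at v.
Every branch of the negation's tableau closes; the branch above is one of them.

Valid in B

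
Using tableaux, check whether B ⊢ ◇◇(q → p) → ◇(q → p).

Tableau for the negation ¬(◇◇(q → p) → ◇(q → p)):
1. ¬(◇◇(q → p) → ◇(q → p)), u
2. ◇◇(q → p), u
3. ¬◇(q → p), u
4. ¬(q → p), u
5. q, u
6. ¬p, u
7. ◇(q → p), v
8. ¬(q → p), v
9. q, v
10. ¬p, v
11. q → p, w
12. p, w
Accessibility: uRu, uRv, vRu, vRv, vRw, wRv, wRw
The negation has an open branch (countermodel exists).

Invalid (countermodel exists)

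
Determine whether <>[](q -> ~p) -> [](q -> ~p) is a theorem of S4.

Tableau for the negation ~(<>[](q -> ~p) -> [](q -> ~p)):
1. ~(<>[](q -> ~p) -> [](q -> ~p)), w0
2. <>[](q -> ~p), w0   [~->-rule on 1]
3. ~[](q -> ~p), w0   [~->-rule on 1]
4. [](q -> ~p), w1   [<>-rule on 2: fresh world w1, w0Rw1]
5. q -> ~p, w1   [[]-rule on 4 via w1Rw1]
6. ~p, w1   [->-rule on 5 (branches; this branch)]
7. ~(q -> ~p), w2   [~[]-rule on 3: fresh world w2, w0Rw2]
8. q, w2   [~->-rule on 7]
9. p, w2   [~->-rule on 7]
Accessibility: w0Rw0, w0Rw1, w0Rw2, w1Rw1, w2Rw2
The negation has an open branch (countermodel exists).

Not valid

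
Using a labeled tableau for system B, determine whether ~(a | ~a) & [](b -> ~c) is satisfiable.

Unsatisfiable (every branch closes)

1. ~(a | ~a) & [](b -> ~c), 0
2. ~(a | ~a), 0
3. [](b -> ~c), 0
4. ~a, 0
5. a, 0
Accessibility: 0R0
Branch closes: a and ~a both at 0.
Every branch closes; the branch above is one of them.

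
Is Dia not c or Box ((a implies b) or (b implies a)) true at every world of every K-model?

Valid

Tableau for the negation not (Dia not c or Box ((a implies b) or (b implies a))):
1. not (Dia not c or Box ((a implies b) or (b implies a))), w0
2. not Dia not c, w0   [neg-or-rule on 1]
3. not Box ((a implies b) or (b implies a)), w0   [neg-or-rule on 1]
4. not ((a implies b) or (b implies a)), w1   [neg-Box-rule on 3: fresh world w1, w0Rw1]
5. not (a implies b), w1   [neg-or-rule on 4]
6. not (b implies a), w1   [neg-or-rule on 4]
7. a, w1   [neg-implies-rule on 5]
8. not b, w1   [neg-implies-rule on 5]
9. b, w1   [neg-implies-rule on 6]
10. not a, w1   [neg-implies-rule on 6]
Accessibility: w0Rw1
Branch closes: b and not b both at w1.
All branches of the negation close; one closing branch shown above.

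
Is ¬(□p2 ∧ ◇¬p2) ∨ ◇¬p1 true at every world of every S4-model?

Valid

Tableau for the negation ¬(¬(□p2 ∧ ◇¬p2) ∨ ◇¬p1):
1. ¬(¬(□p2 ∧ ◇¬p2) ∨ ◇¬p1), w0
2. □p2 ∧ ◇¬p2, w0   [¬∨-rule on 1]
3. ¬◇¬p1, w0   [¬∨-rule on 1]
4. □p2, w0   [∧-rule on 2]
5. ◇¬p2, w0   [∧-rule on 2]
6. p1, w0   [¬◇-rule on 3 via w0Rw0]
7. p2, w0   [□-rule on 4 via w0Rw0]
8. ¬p2, w1   [◇-rule on 5: fresh world w1, w0Rw1]
9. p1, w1   [¬◇-rule on 3 via w0Rw1]
10. p2, w1   [□-rule on 4 via w0Rw1]
Accessibility: w0Rw0, w0Rw1, w1Rw1
Branch closes: p2 and ¬p2 both at w1.
Every branch of the negation's tableau closes; the branch above is one of them.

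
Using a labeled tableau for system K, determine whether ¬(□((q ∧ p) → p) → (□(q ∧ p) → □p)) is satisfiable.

1. ¬(□((q ∧ p) → p) → (□(q ∧ p) → □p)), u
2. □((q ∧ p) → p), u
3. ¬(□(q ∧ p) → □p), u
4. □(q ∧ p), u
5. ¬□p, u
6. ¬p, v
7. (q ∧ p) → p, v
8. q ∧ p, v
9. q, v
10. p, v
Accessibility: uRv
Branch closes: p and ¬p both at v.
All branches of the tableau close; one closing branch shown above.

Unsatisfiable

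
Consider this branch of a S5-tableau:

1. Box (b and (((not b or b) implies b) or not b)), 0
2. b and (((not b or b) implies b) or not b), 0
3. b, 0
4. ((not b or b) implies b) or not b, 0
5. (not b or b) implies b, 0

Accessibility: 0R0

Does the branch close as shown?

No atom appears with both signs at the same world.

Open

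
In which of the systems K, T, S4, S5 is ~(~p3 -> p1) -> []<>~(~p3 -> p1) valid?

S5

S5-tableau for the negation ~(~(~p3 -> p1) -> []<>~(~p3 -> p1)):
1. ~(~(~p3 -> p1) -> []<>~(~p3 -> p1)), u
2. ~(~p3 -> p1), u   [~->-rule on 1]
3. ~[]<>~(~p3 -> p1), u   [~->-rule on 1]
4. ~p3, u   [~->-rule on 2]
5. ~p1, u   [~->-rule on 2]
6. ~<>~(~p3 -> p1), v   [~[]-rule on 3: fresh world v, uRv]
7. ~p3 -> p1, u   [~<>-rule on 6 via vRu]
8. ~p3 -> p1, v   [~<>-rule on 6 via vRv]
9. p1, u   [->-rule on 7 (branches; this branch)]
Accessibility: uRu, uRv, vRu, vRv
Branch closes: p1 and ~p1 both at u.
Every branch closes (one shown): valid in S5.
S4-tableau for the negation ~(~(~p3 -> p1) -> []<>~(~p3 -> p1)):
1. ~(~(~p3 -> p1) -> []<>~(~p3 -> p1)), u
2. ~(~p3 -> p1), u   [~->-rule on 1]
3. ~[]<>~(~p3 -> p1), u   [~->-rule on 1]
4. ~p3, u   [~->-rule on 2]
5. ~p1, u   [~->-rule on 2]
6. ~<>~(~p3 -> p1), v   [~[]-rule on 3: fresh world v, uRv]
7. ~p3 -> p1, v   [~<>-rule on 6 via vRv]
8. p1, v   [->-rule on 7 (branches; this branch)]
Accessibility: uRu, uRv, vRv
Complete open branch: countermodel on an S4-frame, so not valid in S4, nor in K, T (the same frame is also a K-frame and a T-frame).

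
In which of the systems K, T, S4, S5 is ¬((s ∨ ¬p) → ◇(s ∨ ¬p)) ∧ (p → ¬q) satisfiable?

K

T-tableau for the formula:
1. ¬((s ∨ ¬p) → ◇(s ∨ ¬p)) ∧ (p → ¬q), 0
2. ¬((s ∨ ¬p) → ◇(s ∨ ¬p)), 0   [∧-rule on 1]
3. p → ¬q, 0   [∧-rule on 1]
4. s ∨ ¬p, 0   [¬→-rule on 2]
5. ¬◇(s ∨ ¬p), 0   [¬→-rule on 2]
6. ¬(s ∨ ¬p), 0   [¬◇-rule on 5 via 0R0]
7. ¬s, 0   [¬∨-rule on 6]
8. p, 0   [¬∨-rule on 6]
9. ¬q, 0   [→-rule on 3 (branches; this branch)]
10. ¬p, 0   [∨-rule on 4 (branches; this branch)]
Accessibility: 0R0
Branch closes: p and ¬p both at 0.
Every branch closes (one shown): unsatisfiable in T, hence also in S4, S5 (every S4/S5-frame is a T-frame).
K-tableau for the formula:
1. ¬((s ∨ ¬p) → ◇(s ∨ ¬p)) ∧ (p → ¬q), 0
2. ¬((s ∨ ¬p) → ◇(s ∨ ¬p)), 0   [∧-rule on 1]
3. p → ¬q, 0   [∧-rule on 1]
4. s ∨ ¬p, 0   [¬→-rule on 2]
5. ¬◇(s ∨ ¬p), 0   [¬→-rule on 2]
6. ¬q, 0   [→-rule on 3 (branches; this branch)]
7. ¬p, 0   [∨-rule on 4 (branches; this branch)]
Complete open branch: satisfiable in K.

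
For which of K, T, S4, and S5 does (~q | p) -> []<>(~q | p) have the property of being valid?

S5-tableau for the negation ~((~q | p) -> []<>(~q | p)):
1. ~((~q | p) -> []<>(~q | p)), u
2. ~q | p, u
3. ~[]<>(~q | p), u
4. p, u
5. ~<>(~q | p), v
6. ~(~q | p), u
7. q, u
8. ~p, u
Accessibility: uRu, uRv, vRu, vRv
Branch closes: p and ~p both at u.
Every branch closes (one shown): valid in S5.
S4-tableau for the negation ~((~q | p) -> []<>(~q | p)):
1. ~((~q | p) -> []<>(~q | p)), u
2. ~q | p, u
3. ~[]<>(~q | p), u
4. p, u
5. ~<>(~q | p), v
6. ~(~q | p), v
7. q, v
8. ~p, v
Accessibility: uRu, uRv, vRv
Complete open branch: countermodel on an S4-frame, so not valid in S4, nor in K, T (the same frame is also a K-frame and a T-frame).

S5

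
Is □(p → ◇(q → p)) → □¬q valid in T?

Tableau for the negation ¬(□(p → ◇(q → p)) → □¬q):
1. ¬(□(p → ◇(q → p)) → □¬q), w0
2. □(p → ◇(q → p)), w0   [¬→-rule on 1]
3. ¬□¬q, w0   [¬→-rule on 1]
4. p → ◇(q → p), w0   [□-rule on 2 via w0Rw0]
5. ◇(q → p), w0   [→-rule on 4 (branches; this branch)]
6. q, w1   [¬□-rule on 3: fresh world w1, w0Rw1]
7. p → ◇(q → p), w1   [□-rule on 2 via w0Rw1]
8. ◇(q → p), w1   [→-rule on 7 (branches; this branch)]
9. q → p, w2   [◇-rule on 5: fresh world w2, w0Rw2]
10. p → ◇(q → p), w2   [□-rule on 2 via w0Rw2]
11. p, w2   [→-rule on 9 (branches; this branch)]
12. ◇(q → p), w2   [→-rule on 10 (branches; this branch)]
13. q → p, w3   [◇-rule on 8: fresh world w3, w1Rw3]
14. p, w3   [→-rule on 13 (branches; this branch)]
15. q → p, w4   [◇-rule on 12: fresh world w4, w2Rw4]
16. p, w4   [→-rule on 15 (branches; this branch)]
Accessibility: w0Rw0, w0Rw1, w0Rw2, w1Rw1, w1Rw3, w2Rw2, w2Rw4, w3Rw3, w4Rw4
The negation has an open branch (countermodel exists).

Not valid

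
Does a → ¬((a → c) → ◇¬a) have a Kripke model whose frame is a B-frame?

1. a → ¬((a → c) → ◇¬a), 0
2. ¬((a → c) → ◇¬a), 0
3. a → c, 0
4. ¬◇¬a, 0
5. a, 0
6. c, 0
Accessibility: 0R0

Yes, satisfiable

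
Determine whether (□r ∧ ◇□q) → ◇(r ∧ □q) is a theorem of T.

Tableau for the negation ¬((□r ∧ ◇□q) → ◇(r ∧ □q)):
1. ¬((□r ∧ ◇□q) → ◇(r ∧ □q)), w0
2. □r ∧ ◇□q, w0   [¬→-rule on 1]
3. ¬◇(r ∧ □q), w0   [¬→-rule on 1]
4. □r, w0   [∧-rule on 2]
5. ◇□q, w0   [∧-rule on 2]
6. ¬(r ∧ □q), w0   [¬◇-rule on 3 via w0Rw0]
7. r, w0   [□-rule on 4 via w0Rw0]
8. ¬□q, w0   [¬∧-rule on 6 (branches; this branch)]
9. □q, w1   [◇-rule on 5: fresh world w1, w0Rw1]
10. ¬(r ∧ □q), w1   [¬◇-rule on 3 via w0Rw1]
11. r, w1   [□-rule on 4 via w0Rw1]
12. q, w1   [□-rule on 9 via w1Rw1]
13. ¬□q, w1   [¬∧-rule on 10 (branches; this branch)]
14. ¬q, w2   [¬□-rule on 8: fresh world w2, w0Rw2]
15. ¬(r ∧ □q), w2   [¬◇-rule on 3 via w0Rw2]
16. r, w2   [□-rule on 4 via w0Rw2]
17. ¬□q, w2   [¬∧-rule on 15 (branches; this branch)]
18. ¬q, w3   [¬□-rule on 13: fresh world w3, w1Rw3]
19. q, w3   [□-rule on 9 via w1Rw3]
Accessibility: w0Rw0, w0Rw1, w0Rw2, w1Rw1, w1Rw3, w2Rw2, w3Rw3
Branch closes: q and ¬q both at w3.
All branches of the negation close; one closing branch shown above.

Valid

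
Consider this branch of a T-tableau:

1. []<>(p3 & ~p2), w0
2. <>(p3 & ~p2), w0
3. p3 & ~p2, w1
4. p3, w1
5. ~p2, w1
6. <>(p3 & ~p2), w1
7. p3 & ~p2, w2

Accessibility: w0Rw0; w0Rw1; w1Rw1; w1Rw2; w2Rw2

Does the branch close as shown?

No atom appears with both signs at the same world.

No, open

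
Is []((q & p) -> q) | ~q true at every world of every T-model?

Tableau for the negation ~([]((q & p) -> q) | ~q):
1. ~([]((q & p) -> q) | ~q), w0
2. ~[]((q & p) -> q), w0
3. q, w0
4. ~((q & p) -> q), w1
5. q & p, w1
6. ~q, w1
7. q, w1
8. p, w1
Accessibility: w0Rw0, w0Rw1, w1Rw1
Branch closes: q and ~q both at w1.
All branches of the negation close; one closing branch shown above.

Valid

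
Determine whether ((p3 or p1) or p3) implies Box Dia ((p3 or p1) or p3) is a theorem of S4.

Tableau for the negation not (((p3 or p1) or p3) implies Box Dia ((p3 or p1) or p3)):
1. not (((p3 or p1) or p3) implies Box Dia ((p3 or p1) or p3)), u
2. (p3 or p1) or p3, u   [neg-implies-rule on 1]
3. not Box Dia ((p3 or p1) or p3), u   [neg-implies-rule on 1]
4. p3, u   [or-rule on 2 (branches; this branch)]
5. not Dia ((p3 or p1) or p3), v   [neg-Box-rule on 3: fresh world v, uRv]
6. not ((p3 or p1) or p3), v   [neg-Dia-rule on 5 via vRv]
7. not (p3 or p1), v   [neg-or-rule on 6]
8. not p3, v   [neg-or-rule on 6]
9. not p1, v   [neg-or-rule on 7]
Accessibility: uRu, uRv, vRv
The negation has an open branch (countermodel exists).

Not valid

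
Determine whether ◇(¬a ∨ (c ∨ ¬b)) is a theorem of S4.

Tableau for the negation ¬◇(¬a ∨ (c ∨ ¬b)):
1. ¬◇(¬a ∨ (c ∨ ¬b)), u
2. ¬(¬a ∨ (c ∨ ¬b)), u
3. a, u
4. ¬(c ∨ ¬b), u
5. ¬c, u
6. b, u
Accessibility: uRu
The negation has an open branch (countermodel exists).

Not valid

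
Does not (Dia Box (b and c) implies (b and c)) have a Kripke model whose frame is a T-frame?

Yes, satisfiable

1. not (Dia Box (b and c) implies (b and c)), 0
2. Dia Box (b and c), 0   [neg-implies-rule on 1]
3. not (b and c), 0   [neg-implies-rule on 1]
4. not c, 0   [neg-and-rule on 3 (branches; this branch)]
5. Box (b and c), 1   [Dia-rule on 2: fresh world 1, 0R1]
6. b and c, 1   [Box-rule on 5 via 1R1]
7. b, 1   [and-rule on 6]
8. c, 1   [and-rule on 6]
Accessibility: 0R0, 0R1, 1R1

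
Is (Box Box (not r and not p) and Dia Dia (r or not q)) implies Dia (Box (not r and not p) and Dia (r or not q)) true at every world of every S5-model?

Tableau for the negation not ((Box Box (not r and not p) and Dia Dia (r or not q)) implies Dia (Box (not r and not p) and Dia (r or not q))):
1. not ((Box Box (not r and not p) and Dia Dia (r or not q)) implies Dia (Box (not r and not p) and Dia (r or not q))), 0
2. Box Box (not r and not p) and Dia Dia (r or not q), 0   [neg-implies-rule on 1]
3. not Dia (Box (not r and not p) and Dia (r or not q)), 0   [neg-implies-rule on 1]
4. Box Box (not r and not p), 0   [and-rule on 2]
5. Dia Dia (r or not q), 0   [and-rule on 2]
6. not (Box (not r and not p) and Dia (r or not q)), 0   [neg-Dia-rule on 3 via 0R0]
7. Box (not r and not p), 0   [Box-rule on 4 via 0R0]
8. not r and not p, 0   [Box-rule on 7 via 0R0]
9. not r, 0   [and-rule on 8]
10. not p, 0   [and-rule on 8]
11. not Dia (r or not q), 0   [neg-and-rule on 6 (branches; this branch)]
12. not (r or not q), 0   [neg-Dia-rule on 11 via 0R0]
13. q, 0   [neg-or-rule on 12]
14. Dia (r or not q), 1   [Dia-rule on 5: fresh world 1, 0R1]
15. not (Box (not r and not p) and Dia (r or not q)), 1   [neg-Dia-rule on 3 via 0R1]
16. Box (not r and not p), 1   [Box-rule on 4 via 0R1]
17. not r and not p, 1   [Box-rule on 7 via 0R1]
18. not r, 1   [and-rule on 17]
19. not p, 1   [and-rule on 17]
20. not (r or not q), 1   [neg-Dia-rule on 11 via 0R1]
21. q, 1   [neg-or-rule on 20]
22. not Dia (r or not q), 1   [neg-and-rule on 15 (branches; this branch)]
23. r or not q, 2   [Dia-rule on 14: fresh world 2, 1R2]
24. not (Box (not r and not p) and Dia (r or not q)), 2   [neg-Dia-rule on 3 via 0R2]
25. Box (not r and not p), 2   [Box-rule on 4 via 0R2]
26. not r and not p, 2   [Box-rule on 7 via 0R2]
27. not r, 2   [and-rule on 26]
28. not p, 2   [and-rule on 26]
29. not (r or not q), 2   [neg-Dia-rule on 11 via 0R2]
30. q, 2   [neg-or-rule on 29]
31. not q, 2   [or-rule on 23 (branches; this branch)]
Accessibility: 0R0, 0R1, 0R2, 1R0, 1R1, 1R2, 2R0, 2R1, 2R2
Branch closes: q and not q both at 2.
Every branch of the negation's tableau closes; the branch above is one of them.

Yes, valid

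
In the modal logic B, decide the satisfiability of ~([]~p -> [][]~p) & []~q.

Satisfiable

1. ~([]~p -> [][]~p) & []~q, 0
2. ~([]~p -> [][]~p), 0   [&-rule on 1]
3. []~q, 0   [&-rule on 1]
4. []~p, 0   [~->-rule on 2]
5. ~[][]~p, 0   [~->-rule on 2]
6. ~q, 0   [[]-rule on 3 via 0R0]
7. ~p, 0   [[]-rule on 4 via 0R0]
8. ~[]~p, 1   [~[]-rule on 5: fresh world 1, 0R1]
9. ~q, 1   [[]-rule on 3 via 0R1]
10. ~p, 1   [[]-rule on 4 via 0R1]
11. p, 2   [~[]-rule on 8: fresh world 2, 1R2]
Accessibility: 0R0, 0R1, 1R0, 1R1, 1R2, 2R1, 2R2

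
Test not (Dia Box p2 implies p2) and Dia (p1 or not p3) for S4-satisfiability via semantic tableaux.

1. not (Dia Box p2 implies p2) and Dia (p1 or not p3), w0
2. not (Dia Box p2 implies p2), w0
3. Dia (p1 or not p3), w0
4. Dia Box p2, w0
5. not p2, w0
6. p1 or not p3, w1
7. not p3, w1
8. Box p2, w2
9. p2, w2
Accessibility: w0Rw0, w0Rw1, w0Rw2, w1Rw1, w2Rw2

Yes, satisfiable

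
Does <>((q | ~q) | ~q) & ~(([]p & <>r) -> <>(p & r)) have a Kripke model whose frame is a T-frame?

Unsatisfiable (every branch closes)

1. <>((q | ~q) | ~q) & ~(([]p & <>r) -> <>(p & r)), 0
2. <>((q | ~q) | ~q), 0
3. ~(([]p & <>r) -> <>(p & r)), 0
4. []p & <>r, 0
5. ~<>(p & r), 0
6. []p, 0
7. <>r, 0
8. ~(p & r), 0
9. p, 0
10. ~r, 0
11. (q | ~q) | ~q, 1
12. ~(p & r), 1
13. p, 1
14. q | ~q, 1
15. ~r, 1
16. ~q, 1
17. r, 2
18. ~(p & r), 2
19. p, 2
20. ~r, 2
Accessibility: 0R0, 0R1, 0R2, 1R1, 2R2
Branch closes: r and ~r both at 2.
(One branch shown.) All branches close.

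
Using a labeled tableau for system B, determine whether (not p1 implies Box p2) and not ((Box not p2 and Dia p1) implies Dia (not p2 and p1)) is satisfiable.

Unsatisfiable

1. (not p1 implies Box p2) and not ((Box not p2 and Dia p1) implies Dia (not p2 and p1)), 0
2. not p1 implies Box p2, 0   [and-rule on 1]
3. not ((Box not p2 and Dia p1) implies Dia (not p2 and p1)), 0   [and-rule on 1]
4. Box not p2 and Dia p1, 0   [neg-implies-rule on 3]
5. not Dia (not p2 and p1), 0   [neg-implies-rule on 3]
6. Box not p2, 0   [and-rule on 4]
7. Dia p1, 0   [and-rule on 4]
8. not (not p2 and p1), 0   [neg-Dia-rule on 5 via 0R0]
9. not p2, 0   [Box-rule on 6 via 0R0]
10. Box p2, 0   [implies-rule on 2 (branches; this branch)]
11. p2, 0   [Box-rule on 10 via 0R0]
Accessibility: 0R0
Branch closes: p2 and not p2 both at 0.
All branches of the tableau close; one closing branch shown above.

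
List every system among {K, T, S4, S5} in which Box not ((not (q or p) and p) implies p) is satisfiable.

K

K-tableau for the formula:
1. Box not ((not (q or p) and p) implies p), w0
Complete open branch: satisfiable in K.
T-tableau for the formula:
1. Box not ((not (q or p) and p) implies p), w0
2. not ((not (q or p) and p) implies p), w0
3. not (q or p) and p, w0
4. not p, w0
5. not (q or p), w0
6. p, w0
Accessibility: w0Rw0
Branch closes: p and not p both at w0.
Every branch closes (one shown): unsatisfiable in T, hence also in S4, S5 (every S4/S5-frame is a T-frame).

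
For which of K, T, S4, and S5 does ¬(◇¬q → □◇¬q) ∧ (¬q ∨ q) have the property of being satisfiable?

S4-tableau for the formula:
1. ¬(◇¬q → □◇¬q) ∧ (¬q ∨ q), w0
2. ¬(◇¬q → □◇¬q), w0   [∧-rule on 1]
3. ¬q ∨ q, w0   [∧-rule on 1]
4. ◇¬q, w0   [¬→-rule on 2]
5. ¬□◇¬q, w0   [¬→-rule on 2]
6. q, w0   [∨-rule on 3 (branches; this branch)]
7. ¬q, w1   [◇-rule on 4: fresh world w1, w0Rw1]
8. ¬◇¬q, w2   [¬□-rule on 5: fresh world w2, w0Rw2]
9. q, w2   [¬◇-rule on 8 via w2Rw2]
Accessibility: w0Rw0, w0Rw1, w0Rw2, w1Rw1, w2Rw2
Complete open branch: satisfiable in S4, hence also in K, T (this S4-model is also a K-model and a T-model).
S5-tableau for the formula:
1. ¬(◇¬q → □◇¬q) ∧ (¬q ∨ q), w0
2. ¬(◇¬q → □◇¬q), w0   [∧-rule on 1]
3. ¬q ∨ q, w0   [∧-rule on 1]
4. ◇¬q, w0   [¬→-rule on 2]
5. ¬□◇¬q, w0   [¬→-rule on 2]
6. q, w0   [∨-rule on 3 (branches; this branch)]
7. ¬q, w1   [◇-rule on 4: fresh world w1, w0Rw1]
8. ¬◇¬q, w2   [¬□-rule on 5: fresh world w2, w0Rw2]
9. q, w1   [¬◇-rule on 8 via w2Rw1]
Accessibility: w0Rw0, w0Rw1, w0Rw2, w1Rw0, w1Rw1, w1Rw2, w2Rw0, w2Rw1, w2Rw2
Branch closes: q and ¬q both at w1.
Every branch closes (one shown): unsatisfiable in S5.

K, T, S4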